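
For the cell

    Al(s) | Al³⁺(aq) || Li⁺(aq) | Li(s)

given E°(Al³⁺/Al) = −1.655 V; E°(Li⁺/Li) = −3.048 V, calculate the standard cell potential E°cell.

−1.393 V

By convention the left-hand electrode in cell notation is the anode (oxidation) and the right-hand electrode is the cathode (reduction).
E°cell = E°(right) − E°(left) = −3.048 − (−1.655) = −1.393 V.
The negative sign shows that, as written, the cell would require an external voltage to drive the reaction.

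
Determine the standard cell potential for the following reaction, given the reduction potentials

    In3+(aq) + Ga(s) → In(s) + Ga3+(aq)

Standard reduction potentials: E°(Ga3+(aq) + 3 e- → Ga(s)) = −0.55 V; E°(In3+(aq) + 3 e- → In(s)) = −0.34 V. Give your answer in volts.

+0.21 V

In3+(aq) gains electrons, so the In³⁺/In couple is the cathode; the Ga³⁺/Ga couple is the anode.
E°cell = E°(cathode) − E°(anode) = −0.34 − (−0.55) = +0.21 V.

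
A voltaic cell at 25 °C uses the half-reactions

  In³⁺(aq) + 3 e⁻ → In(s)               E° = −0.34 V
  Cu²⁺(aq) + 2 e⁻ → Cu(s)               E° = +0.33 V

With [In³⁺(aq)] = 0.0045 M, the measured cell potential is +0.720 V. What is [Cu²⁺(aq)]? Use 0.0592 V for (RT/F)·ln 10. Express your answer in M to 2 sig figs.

Cu²⁺/Cu is the cathode (higher E°); E°cell = +0.33 − (−0.34) = +0.67 V with n = 6.
From the Nernst equation, log Q = n(E° − E)/0.0592 = 6·(+0.67 − (+0.720))/0.0592 = −5.068.
The balanced reaction is 3 Cu²⁺(aq) + 2 In(s) → 3 Cu(s) + 2 In³⁺(aq), so Q = [In³⁺(aq)]^2 / [Cu²⁺(aq)]^3.
Solving for the unknown gives log [Cu²⁺(aq)] = 0.125, so [Cu²⁺(aq)] ≈ 1.3 M.

1.3 M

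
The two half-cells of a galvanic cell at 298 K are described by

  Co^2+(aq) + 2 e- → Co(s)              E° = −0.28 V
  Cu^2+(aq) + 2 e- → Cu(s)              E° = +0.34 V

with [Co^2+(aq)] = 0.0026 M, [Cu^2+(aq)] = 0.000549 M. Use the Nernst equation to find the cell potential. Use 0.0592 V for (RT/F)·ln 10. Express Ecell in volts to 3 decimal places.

+0.600 V

Since E°(Cu²⁺/Cu) > E°(Co²⁺/Co), Cu²⁺/Cu serves as the cathode.
E°cell = +0.34 − (−0.28) = +0.62 V, with n = 2 electrons transferred.
For the overall reaction Cu^2+(aq) + Co(s) → Cu(s) + Co^2+(aq), Q = [Co^2+(aq)] / [Cu^2+(aq)] = 4.74, giving log Q = 0.675.
Applying E = E° − (RT ln10/nF)·log Q gives +0.62 − (0.0592/2)(0.675) = +0.600 V.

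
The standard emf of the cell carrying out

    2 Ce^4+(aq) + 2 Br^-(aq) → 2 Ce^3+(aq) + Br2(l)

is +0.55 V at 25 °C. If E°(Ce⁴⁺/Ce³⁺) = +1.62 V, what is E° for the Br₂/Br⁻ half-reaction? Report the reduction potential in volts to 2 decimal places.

+1.07 V

In the reaction as written the Ce⁴⁺/Ce³⁺ couple is reduced (cathode) and Br₂/Br⁻ is oxidized (anode), so E°cell = E°(Ce⁴⁺/Ce³⁺) − E°(Br₂/Br⁻).
E°(Br₂/Br⁻) = E°(cathode) − E°cell = +1.62 − (+0.55) = +1.07 V.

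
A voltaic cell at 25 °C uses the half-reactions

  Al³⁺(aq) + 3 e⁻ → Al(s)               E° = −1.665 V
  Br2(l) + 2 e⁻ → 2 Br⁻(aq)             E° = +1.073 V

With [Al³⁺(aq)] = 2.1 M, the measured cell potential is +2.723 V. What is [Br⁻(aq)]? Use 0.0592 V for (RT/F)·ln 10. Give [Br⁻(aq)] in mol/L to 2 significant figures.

1.4 M

With Br₂/Br⁻ at the cathode and Al³⁺/Al at the anode, E°cell = +1.073 − (−1.665) = +2.738 V (n = 6).
Rearranging E = E° − (0.0592/n)·log Q gives log Q = 6(+2.738 − (+2.723))/0.0592 = 1.520.
For 3 Br2(l) + 2 Al(s) → 6 Br⁻(aq) + 2 Al³⁺(aq), the reaction quotient is Q = [Br⁻(aq)]^6·[Al³⁺(aq)]^2.
Isolating [Br⁻(aq)] in Q = 10^{1.520} yields log [Br⁻(aq)] = 0.146, i.e. 1.4 M.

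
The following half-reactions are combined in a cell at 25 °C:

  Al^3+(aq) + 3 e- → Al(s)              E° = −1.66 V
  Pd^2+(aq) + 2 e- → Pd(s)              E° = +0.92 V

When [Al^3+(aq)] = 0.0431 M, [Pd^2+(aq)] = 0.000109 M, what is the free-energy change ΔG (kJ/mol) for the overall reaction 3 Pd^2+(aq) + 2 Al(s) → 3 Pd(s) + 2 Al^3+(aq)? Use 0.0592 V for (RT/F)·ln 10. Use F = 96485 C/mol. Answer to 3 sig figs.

−1440 kJ/mol

With Pd²⁺/Pd reduced at the cathode, E°cell = +0.92 − (−1.66) = +2.58 V and n = 6.
Here Q = [Al^3+(aq)]^2 / [Pd^2+(aq)]^3 = 1.43×10^9 (log Q = 9.157), giving E = +2.58 − (0.0592/6)·(9.157) = +2.4897 V.
ΔG = −nFE = −(6)(96485)(+2.4897) J/mol = −1440 kJ/mol.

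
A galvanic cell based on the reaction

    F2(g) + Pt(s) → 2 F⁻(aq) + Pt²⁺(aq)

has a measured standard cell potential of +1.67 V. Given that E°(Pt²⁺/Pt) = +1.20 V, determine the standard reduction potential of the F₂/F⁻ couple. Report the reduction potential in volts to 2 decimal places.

In the reaction as written the F₂/F⁻ couple is reduced (cathode) and Pt²⁺/Pt is oxidized (anode), so E°cell = E°(F₂/F⁻) − E°(Pt²⁺/Pt).
E°(F₂/F⁻) = E°cell + E°(anode) = +1.67 + (+1.20) = +2.87 V.

+2.87 V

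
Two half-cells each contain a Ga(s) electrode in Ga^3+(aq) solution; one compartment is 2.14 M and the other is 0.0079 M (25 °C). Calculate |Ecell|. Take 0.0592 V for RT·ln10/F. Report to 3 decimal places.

0.048 V

For a concentration cell E°cell = 0, since both electrodes use the same couple.
The compartment with the higher Ga^3+(aq) concentration (2.14 M) acts as the cathode; ions are reduced there and produced at the dilute (0.0079 M) anode.
With n = 3, Ecell = −(0.0592/3)·log([dilute]/[conc]) = −(0.0592/3)·log(0.0079/2.14) = +0.048 V.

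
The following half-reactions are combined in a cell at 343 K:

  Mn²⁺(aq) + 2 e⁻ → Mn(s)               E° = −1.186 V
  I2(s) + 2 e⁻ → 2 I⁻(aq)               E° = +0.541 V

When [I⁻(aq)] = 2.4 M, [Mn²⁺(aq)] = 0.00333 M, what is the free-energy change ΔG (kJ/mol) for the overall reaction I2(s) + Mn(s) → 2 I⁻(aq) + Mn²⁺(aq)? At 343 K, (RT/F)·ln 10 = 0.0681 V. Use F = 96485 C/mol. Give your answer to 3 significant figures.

E°cell = +0.541 − (−1.186) = +1.727 V; the balanced reaction transfers n = 2 electrons.
Here Q = [I⁻(aq)]^2·[Mn²⁺(aq)] = 0.0192 (log Q = −1.717), giving E = +1.727 − (0.0681/2)·(−1.717) = +1.7855 V.
ΔG = −nFE = −(2)(96485)(+1.7855) J/mol = −345 kJ/mol.

−345 kJ/mol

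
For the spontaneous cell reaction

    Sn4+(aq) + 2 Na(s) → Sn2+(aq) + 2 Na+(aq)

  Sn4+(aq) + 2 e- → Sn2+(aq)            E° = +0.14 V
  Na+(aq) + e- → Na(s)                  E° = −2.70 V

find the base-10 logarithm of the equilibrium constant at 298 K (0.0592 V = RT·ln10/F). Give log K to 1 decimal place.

log K = 95.9

The Sn⁴⁺/Sn²⁺ couple is reduced (cathode); E°cell = +0.14 − (−2.70) = +2.84 V with n = 2.
At equilibrium E = 0, so log K = nE°cell / 0.0592 = (2)(+2.84) / 0.0592 = 95.9.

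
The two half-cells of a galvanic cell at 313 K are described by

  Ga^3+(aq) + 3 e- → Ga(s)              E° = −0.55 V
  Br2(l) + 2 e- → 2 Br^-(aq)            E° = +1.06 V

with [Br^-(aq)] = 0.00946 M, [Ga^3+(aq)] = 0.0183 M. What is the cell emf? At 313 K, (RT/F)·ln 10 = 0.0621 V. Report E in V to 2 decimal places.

+1.77 V

Br₂/Br⁻ is reduced (cathode, E° = +1.06 V) and Ga³⁺/Ga is oxidized (anode).
E°cell = +1.06 − (−0.55) = +1.61 V, with n = 6 electrons transferred.
For the overall reaction 3 Br2(l) + 2 Ga(s) → 6 Br^-(aq) + 2 Ga^3+(aq), Q = [Br^-(aq)]^6·[Ga^3+(aq)]^2 = 2.4×10^−16, giving log Q = −15.620.
Applying E = E° − (RT ln10/nF)·log Q gives +1.61 − (0.0621/6)(−15.620) = +1.77 V.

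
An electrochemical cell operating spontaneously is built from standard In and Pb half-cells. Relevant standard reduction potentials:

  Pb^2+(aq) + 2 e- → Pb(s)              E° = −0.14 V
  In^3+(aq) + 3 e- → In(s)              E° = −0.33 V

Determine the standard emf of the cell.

+0.19 V

Of the two couples in this cell, the one with the more positive reduction potential is reduced at the cathode: here that is Pb²⁺/Pb (−0.14 V); In³⁺/In (−0.33 V) is the anode.
E°cell = E°(cathode) − E°(anode) = −0.14 − (−0.33) = +0.19 V.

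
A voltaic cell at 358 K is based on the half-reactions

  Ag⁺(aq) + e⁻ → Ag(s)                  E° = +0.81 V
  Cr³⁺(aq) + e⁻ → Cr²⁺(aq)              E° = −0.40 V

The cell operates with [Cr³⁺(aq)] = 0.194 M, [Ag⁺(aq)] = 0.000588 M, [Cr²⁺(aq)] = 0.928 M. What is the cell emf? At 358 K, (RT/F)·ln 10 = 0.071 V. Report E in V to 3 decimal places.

Ag⁺/Ag is reduced (cathode, E° = +0.81 V) and Cr³⁺/Cr²⁺ is oxidized (anode).
E°cell = E°cat − E°an = +0.81 − (−0.40) = +1.21 V; n = 1.
Balancing gives Ag⁺(aq) + Cr²⁺(aq) → Ag(s) + Cr³⁺(aq); hence Q = [Cr³⁺(aq)] / ([Ag⁺(aq)]·[Cr²⁺(aq)]) = 356 (log Q = 2.551).
By the Nernst equation, E = +1.21 − (0.071/1)·(2.551) = +1.029 V.

+1.029 V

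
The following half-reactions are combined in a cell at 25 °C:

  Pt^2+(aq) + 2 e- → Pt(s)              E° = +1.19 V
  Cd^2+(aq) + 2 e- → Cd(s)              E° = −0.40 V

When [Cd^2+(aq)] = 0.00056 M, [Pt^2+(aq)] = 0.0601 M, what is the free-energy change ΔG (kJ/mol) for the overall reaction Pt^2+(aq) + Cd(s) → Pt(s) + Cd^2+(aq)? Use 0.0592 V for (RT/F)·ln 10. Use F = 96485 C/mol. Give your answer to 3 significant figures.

With Pt²⁺/Pt reduced at the cathode, E°cell = +1.19 − (−0.40) = +1.59 V and n = 2.
The reaction quotient is [Cd^2+(aq)] / [Pt^2+(aq)] = 0.00932; by Nernst, E = +1.59 − (0.0592/2)(−2.031) = +1.6501 V.
Then ΔG = −nFE = −2 × 96485 × +1.6501 J/mol = −318 kJ/mol.

−318 kJ/mol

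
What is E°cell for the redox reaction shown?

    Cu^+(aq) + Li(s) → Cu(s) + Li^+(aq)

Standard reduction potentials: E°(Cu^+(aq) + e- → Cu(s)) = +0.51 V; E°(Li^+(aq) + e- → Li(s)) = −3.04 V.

Cu^+(aq) gains electrons, so the Cu⁺/Cu couple is the cathode; the Li⁺/Li couple is the anode.
E°cell = E°(cathode) − E°(anode) = +0.51 − (−3.04) = +3.55 V.

+3.55 V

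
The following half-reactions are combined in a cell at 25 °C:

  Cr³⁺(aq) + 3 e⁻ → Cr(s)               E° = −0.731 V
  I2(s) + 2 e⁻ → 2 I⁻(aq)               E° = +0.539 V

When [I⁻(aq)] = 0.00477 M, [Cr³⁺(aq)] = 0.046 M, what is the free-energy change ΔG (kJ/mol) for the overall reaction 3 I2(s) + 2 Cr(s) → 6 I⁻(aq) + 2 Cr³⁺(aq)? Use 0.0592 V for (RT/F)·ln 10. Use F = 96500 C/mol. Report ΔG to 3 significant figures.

−830 kJ/mol

With I₂/I⁻ reduced at the cathode, E°cell = +0.539 − (−0.731) = +1.270 V and n = 6.
Here Q = [I⁻(aq)]^6·[Cr³⁺(aq)]^2 = 2.49×10^−17 (log Q = −16.603), giving E = +1.270 − (0.0592/6)·(−16.603) = +1.4338 V.
Finally ΔG = −nFE = −(6)(96500 C/mol)(+1.4338 V) = −830 kJ/mol.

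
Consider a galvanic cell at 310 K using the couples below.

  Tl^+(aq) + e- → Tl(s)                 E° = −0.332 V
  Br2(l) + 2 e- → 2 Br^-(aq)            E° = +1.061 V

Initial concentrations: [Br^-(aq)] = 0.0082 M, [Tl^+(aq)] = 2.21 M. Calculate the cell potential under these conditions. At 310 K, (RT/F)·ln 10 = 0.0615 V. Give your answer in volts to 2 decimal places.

The Br₂/Br⁻ couple has the more positive E°, so it is the cathode; Tl⁺/Tl is the anode.
The standard potential is +1.061 − (−0.332) = +1.393 V and the balanced reaction transfers n = 2 electrons.
Balancing gives Br2(l) + 2 Tl(s) → 2 Br^-(aq) + 2 Tl^+(aq); hence Q = [Br^-(aq)]^2·[Tl^+(aq)]^2 = 0.000328 (log Q = −3.484).
By the Nernst equation, E = +1.393 − (0.0615/2)·(−3.484) = +1.50 V.

+1.50 V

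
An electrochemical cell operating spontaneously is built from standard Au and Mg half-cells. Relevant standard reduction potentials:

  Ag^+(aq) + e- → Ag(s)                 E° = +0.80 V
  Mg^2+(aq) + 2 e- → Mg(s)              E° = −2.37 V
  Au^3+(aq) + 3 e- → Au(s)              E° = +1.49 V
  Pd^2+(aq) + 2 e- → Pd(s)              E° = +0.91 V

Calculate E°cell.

+3.86 V

The Au³⁺/Au couple has the higher E°, so Au ion is reduced (cathode) and Mg is oxidized (anode).
E°cell = E°(cathode) − E°(anode) = +1.49 − (−2.37) = +3.86 V.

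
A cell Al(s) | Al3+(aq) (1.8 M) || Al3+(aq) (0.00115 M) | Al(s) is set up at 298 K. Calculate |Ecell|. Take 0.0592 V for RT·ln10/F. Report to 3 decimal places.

For a concentration cell E°cell = 0, since both electrodes use the same couple.
The compartment with the higher Al3+(aq) concentration (1.8 M) acts as the cathode; ions are reduced there and produced at the dilute (0.00115 M) anode.
With n = 3, Ecell = −(0.0592/3)·log([dilute]/[conc]) = −(0.0592/3)·log(0.00115/1.8) = +0.063 V.

0.063 V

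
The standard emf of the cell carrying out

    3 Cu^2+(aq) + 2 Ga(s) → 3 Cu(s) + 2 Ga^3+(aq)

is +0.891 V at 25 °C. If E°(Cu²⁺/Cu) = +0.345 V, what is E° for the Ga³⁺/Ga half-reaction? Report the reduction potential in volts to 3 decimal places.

In the reaction as written the Cu²⁺/Cu couple is reduced (cathode) and Ga³⁺/Ga is oxidized (anode), so E°cell = E°(Cu²⁺/Cu) − E°(Ga³⁺/Ga).
E°(Ga³⁺/Ga) = E°(cathode) − E°cell = +0.345 − (+0.891) = −0.546 V.

−0.546 V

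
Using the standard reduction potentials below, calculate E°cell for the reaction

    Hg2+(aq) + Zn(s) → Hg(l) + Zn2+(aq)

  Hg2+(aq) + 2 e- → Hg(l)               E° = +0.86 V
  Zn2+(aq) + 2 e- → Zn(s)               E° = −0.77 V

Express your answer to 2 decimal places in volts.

+1.63 V

Hg2+(aq) gains electrons, so the Hg²⁺/Hg couple is the cathode; the Zn²⁺/Zn couple is the anode.
E°cell = E°(cathode) − E°(anode) = +0.86 − (−0.77) = +1.63 V.
The positive value indicates the reaction is spontaneous as written.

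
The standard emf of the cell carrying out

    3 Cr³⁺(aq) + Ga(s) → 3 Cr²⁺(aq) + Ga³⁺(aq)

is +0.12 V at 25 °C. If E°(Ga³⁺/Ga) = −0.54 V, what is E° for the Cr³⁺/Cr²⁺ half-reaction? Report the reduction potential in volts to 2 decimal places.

In the reaction as written the Cr³⁺/Cr²⁺ couple is reduced (cathode) and Ga³⁺/Ga is oxidized (anode), so E°cell = E°(Cr³⁺/Cr²⁺) − E°(Ga³⁺/Ga).
E°(Cr³⁺/Cr²⁺) = E°cell + E°(anode) = +0.12 + (−0.54) = −0.42 V.

−0.42 V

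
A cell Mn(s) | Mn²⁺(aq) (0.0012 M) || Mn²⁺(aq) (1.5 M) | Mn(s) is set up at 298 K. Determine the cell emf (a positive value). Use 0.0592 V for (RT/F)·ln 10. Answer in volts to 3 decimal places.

For a concentration cell E°cell = 0, since both electrodes use the same couple.
The compartment with the higher Mn²⁺(aq) concentration (1.5 M) acts as the cathode; ions are reduced there and produced at the dilute (0.0012 M) anode.
With n = 2, Ecell = −(0.0592/2)·log([dilute]/[conc]) = −(0.0592/2)·log(0.0012/1.5) = +0.092 V.

0.092 V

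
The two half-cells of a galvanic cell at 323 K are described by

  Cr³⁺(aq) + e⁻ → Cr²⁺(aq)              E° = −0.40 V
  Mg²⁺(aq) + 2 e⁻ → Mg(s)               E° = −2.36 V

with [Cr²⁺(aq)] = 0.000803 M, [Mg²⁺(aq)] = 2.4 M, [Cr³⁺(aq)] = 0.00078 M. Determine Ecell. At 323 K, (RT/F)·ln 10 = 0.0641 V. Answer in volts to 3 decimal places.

Cr³⁺/Cr²⁺ is reduced (cathode, E° = −0.40 V) and Mg²⁺/Mg is oxidized (anode).
E°cell = −0.40 − (−2.36) = +1.96 V, with n = 2 electrons transferred.
For the overall reaction 2 Cr³⁺(aq) + Mg(s) → 2 Cr²⁺(aq) + Mg²⁺(aq), Q = ([Cr²⁺(aq)]^2·[Mg²⁺(aq)]) / [Cr³⁺(aq)]^2 = 2.54, giving log Q = 0.405.
By the Nernst equation, E = +1.96 − (0.0641/2)·(0.405) = +1.947 V.

+1.947 V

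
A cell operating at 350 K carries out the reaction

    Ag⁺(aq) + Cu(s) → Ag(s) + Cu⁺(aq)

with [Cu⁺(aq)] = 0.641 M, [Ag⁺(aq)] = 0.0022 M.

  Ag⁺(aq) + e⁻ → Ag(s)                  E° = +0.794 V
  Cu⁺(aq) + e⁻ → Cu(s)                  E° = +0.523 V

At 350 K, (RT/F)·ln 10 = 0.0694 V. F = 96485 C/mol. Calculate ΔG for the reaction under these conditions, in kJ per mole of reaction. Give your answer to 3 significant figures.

With Ag⁺/Ag reduced at the cathode, E°cell = +0.794 − (+0.523) = +0.271 V and n = 1.
Here Q = [Cu⁺(aq)] / [Ag⁺(aq)] = 291 (log Q = 2.464), giving E = +0.271 − (0.0694/1)·(2.464) = +0.1000 V.
Finally ΔG = −nFE = −(1)(96485 C/mol)(+0.1000 V) = −9.65 kJ/mol.

−9.65 kJ/mol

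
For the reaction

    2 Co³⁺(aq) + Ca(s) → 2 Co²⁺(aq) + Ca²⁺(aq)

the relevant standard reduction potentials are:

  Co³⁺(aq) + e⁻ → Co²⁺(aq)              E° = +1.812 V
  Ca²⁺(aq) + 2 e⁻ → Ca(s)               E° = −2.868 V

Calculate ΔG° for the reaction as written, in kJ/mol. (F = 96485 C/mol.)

In the reaction as written Co³⁺(aq) is reduced, so the Co³⁺/Co²⁺ couple is the cathode and Ca²⁺/Ca is the anode.
E°cell = +1.812 − (−2.868) = +4.680 V; balancing electrons gives n = 2.
ΔG° = −nFE°cell = −(2)(96485)(+4.680) J/mol = −903 kJ/mol.

−903 kJ/mol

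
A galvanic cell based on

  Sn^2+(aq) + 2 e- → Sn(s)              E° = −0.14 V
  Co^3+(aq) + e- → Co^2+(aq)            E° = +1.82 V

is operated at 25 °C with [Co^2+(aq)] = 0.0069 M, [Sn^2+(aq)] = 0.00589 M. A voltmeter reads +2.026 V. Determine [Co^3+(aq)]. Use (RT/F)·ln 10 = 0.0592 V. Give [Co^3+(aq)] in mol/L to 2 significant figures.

0.0069 M

The Co³⁺/Co²⁺ couple has the larger reduction potential, so it is the cathode: E°cell = +1.82 − (−0.14) = +1.96 V and n = 2.
Rearranging E = E° − (0.0592/n)·log Q gives log Q = 2(+1.96 − (+2.026))/0.0592 = −2.230.
Balancing electrons gives 2 Co^3+(aq) + Sn(s) → 2 Co^2+(aq) + Sn^2+(aq); thus Q = ([Co^2+(aq)]^2·[Sn^2+(aq)]) / [Co^3+(aq)]^2.
Substituting the known concentrations and solving, log [Co^3+(aq)] = −2.161 and [Co^3+(aq)] = 0.0069 M.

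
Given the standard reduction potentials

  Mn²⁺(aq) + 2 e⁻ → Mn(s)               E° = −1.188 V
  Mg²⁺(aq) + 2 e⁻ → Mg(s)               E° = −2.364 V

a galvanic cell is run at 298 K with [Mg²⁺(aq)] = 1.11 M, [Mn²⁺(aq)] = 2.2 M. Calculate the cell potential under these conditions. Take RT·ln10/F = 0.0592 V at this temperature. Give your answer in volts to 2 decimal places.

+1.18 V

The Mn²⁺/Mn couple has the more positive E°, so it is the cathode; Mg²⁺/Mg is the anode.
E°cell = E°cat − E°an = −1.188 − (−2.364) = +1.176 V; n = 2.
For the overall reaction Mn²⁺(aq) + Mg(s) → Mn(s) + Mg²⁺(aq), Q = [Mg²⁺(aq)] / [Mn²⁺(aq)] = 0.505, giving log Q = −0.297.
Applying E = E° − (RT ln10/nF)·log Q gives +1.176 − (0.0592/2)(−0.297) = +1.18 V.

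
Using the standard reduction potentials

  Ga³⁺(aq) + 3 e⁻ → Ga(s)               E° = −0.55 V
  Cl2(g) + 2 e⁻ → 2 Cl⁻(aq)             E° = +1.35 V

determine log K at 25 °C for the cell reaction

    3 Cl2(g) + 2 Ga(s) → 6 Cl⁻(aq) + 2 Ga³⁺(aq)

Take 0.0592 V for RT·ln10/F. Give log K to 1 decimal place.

log K = 192.6

The Cl₂/Cl⁻ couple is reduced (cathode); E°cell = +1.35 − (−0.55) = +1.90 V with n = 6.
At equilibrium E = 0, so log K = nE°cell / 0.0592 = (6)(+1.90) / 0.0592 = 192.6.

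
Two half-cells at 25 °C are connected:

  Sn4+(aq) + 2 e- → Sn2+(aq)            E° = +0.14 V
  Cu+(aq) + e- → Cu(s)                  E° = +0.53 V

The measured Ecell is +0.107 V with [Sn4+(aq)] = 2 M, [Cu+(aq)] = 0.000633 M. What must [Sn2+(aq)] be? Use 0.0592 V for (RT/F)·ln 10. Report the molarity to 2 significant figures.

Cu⁺/Cu is the cathode (higher E°); E°cell = +0.53 − (+0.14) = +0.39 V with n = 2.
From the Nernst equation, log Q = n(E° − E)/0.0592 = 2·(+0.39 − (+0.107))/0.0592 = 9.561.
Balancing electrons gives 2 Cu+(aq) + Sn2+(aq) → 2 Cu(s) + Sn4+(aq); thus Q = [Sn4+(aq)] / ([Cu+(aq)]^2·[Sn2+(aq)]).
Substituting the known concentrations and solving, log [Sn2+(aq)] = −2.863 and [Sn2+(aq)] = 0.0014 M.

0.0014 M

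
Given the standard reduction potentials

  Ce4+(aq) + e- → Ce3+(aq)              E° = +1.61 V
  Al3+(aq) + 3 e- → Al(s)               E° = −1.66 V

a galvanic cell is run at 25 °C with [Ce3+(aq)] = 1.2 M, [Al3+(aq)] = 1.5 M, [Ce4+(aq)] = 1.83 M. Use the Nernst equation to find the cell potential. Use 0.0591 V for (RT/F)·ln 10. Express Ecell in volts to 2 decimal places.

+3.28 V

Ce⁴⁺/Ce³⁺ is reduced (cathode, E° = +1.61 V) and Al³⁺/Al is oxidized (anode).
The standard potential is +1.61 − (−1.66) = +3.27 V and the balanced reaction transfers n = 3 electrons.
The balanced reaction is 3 Ce4+(aq) + Al(s) → 3 Ce3+(aq) + Al3+(aq), so Q = ([Ce3+(aq)]^3·[Al3+(aq)]) / [Ce4+(aq)]^3 = 0.423 and log Q = −0.374.
By the Nernst equation, E = +3.27 − (0.0591/3)·(−0.374) = +3.28 V.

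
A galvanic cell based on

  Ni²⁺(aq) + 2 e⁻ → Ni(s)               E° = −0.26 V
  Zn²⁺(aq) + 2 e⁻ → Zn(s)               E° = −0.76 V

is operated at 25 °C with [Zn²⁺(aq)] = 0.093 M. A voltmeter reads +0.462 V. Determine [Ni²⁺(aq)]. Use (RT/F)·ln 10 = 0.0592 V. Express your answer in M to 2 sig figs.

With Ni²⁺/Ni at the cathode and Zn²⁺/Zn at the anode, E°cell = −0.26 − (−0.76) = +0.50 V (n = 2).
Since E = E° − (0.0592/n)·log Q, log Q = n(E° − E)/0.0592 = 1.284.
For Ni²⁺(aq) + Zn(s) → Ni(s) + Zn²⁺(aq), the reaction quotient is Q = [Zn²⁺(aq)] / [Ni²⁺(aq)].
Solving for the unknown gives log [Ni²⁺(aq)] = −2.316, so [Ni²⁺(aq)] ≈ 0.0048 M.

0.0048 M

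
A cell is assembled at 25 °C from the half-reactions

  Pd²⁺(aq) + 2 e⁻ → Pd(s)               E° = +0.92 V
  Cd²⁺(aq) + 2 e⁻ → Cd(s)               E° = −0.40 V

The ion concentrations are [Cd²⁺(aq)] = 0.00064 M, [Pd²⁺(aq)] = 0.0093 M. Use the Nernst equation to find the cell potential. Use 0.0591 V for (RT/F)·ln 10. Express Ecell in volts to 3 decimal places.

The Pd²⁺/Pd couple has the more positive E°, so it is the cathode; Cd²⁺/Cd is the anode.
E°cell = +0.92 − (−0.40) = +1.32 V, with n = 2 electrons transferred.
The balanced reaction is Pd²⁺(aq) + Cd(s) → Pd(s) + Cd²⁺(aq), so Q = [Cd²⁺(aq)] / [Pd²⁺(aq)] = 0.0688 and log Q = −1.162.
Applying E = E° − (RT ln10/nF)·log Q gives +1.32 − (0.0591/2)(−1.162) = +1.354 V.

+1.354 V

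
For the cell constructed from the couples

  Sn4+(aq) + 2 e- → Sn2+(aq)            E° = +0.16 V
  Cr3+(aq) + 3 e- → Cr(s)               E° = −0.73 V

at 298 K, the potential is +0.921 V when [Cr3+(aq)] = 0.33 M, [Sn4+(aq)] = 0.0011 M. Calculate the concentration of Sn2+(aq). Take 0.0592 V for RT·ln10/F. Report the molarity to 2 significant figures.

0.00021 M

Sn⁴⁺/Sn²⁺ is the cathode (higher E°); E°cell = +0.16 − (−0.73) = +0.89 V with n = 6.
Rearranging E = E° − (0.0592/n)·log Q gives log Q = 6(+0.89 − (+0.921))/0.0592 = −3.142.
The balanced reaction is 3 Sn4+(aq) + 2 Cr(s) → 3 Sn2+(aq) + 2 Cr3+(aq), so Q = ([Sn2+(aq)]^3·[Cr3+(aq)]^2) / [Sn4+(aq)]^3.
Substituting the known concentrations and solving, log [Sn2+(aq)] = −3.685 and [Sn2+(aq)] = 0.00021 M.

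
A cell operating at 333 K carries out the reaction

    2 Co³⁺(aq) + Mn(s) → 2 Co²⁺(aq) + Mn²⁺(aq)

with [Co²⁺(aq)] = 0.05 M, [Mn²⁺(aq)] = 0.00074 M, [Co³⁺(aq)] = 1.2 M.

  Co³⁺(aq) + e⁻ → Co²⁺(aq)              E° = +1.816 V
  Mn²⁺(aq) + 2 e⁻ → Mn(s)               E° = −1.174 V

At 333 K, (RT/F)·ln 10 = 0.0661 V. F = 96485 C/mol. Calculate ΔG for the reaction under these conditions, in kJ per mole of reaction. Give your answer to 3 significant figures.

−615 kJ/mol

With Co³⁺/Co²⁺ reduced at the cathode, E°cell = +1.816 − (−1.174) = +2.990 V and n = 2.
Q = ([Co²⁺(aq)]^2·[Mn²⁺(aq)]) / [Co³⁺(aq)]^2 = 1.28×10^−6, so log Q = −5.891 and E = +2.990 − (0.0661/2)(−5.891) = +3.1847 V.
Finally ΔG = −nFE = −(2)(96485 C/mol)(+3.1847 V) = −615 kJ/mol.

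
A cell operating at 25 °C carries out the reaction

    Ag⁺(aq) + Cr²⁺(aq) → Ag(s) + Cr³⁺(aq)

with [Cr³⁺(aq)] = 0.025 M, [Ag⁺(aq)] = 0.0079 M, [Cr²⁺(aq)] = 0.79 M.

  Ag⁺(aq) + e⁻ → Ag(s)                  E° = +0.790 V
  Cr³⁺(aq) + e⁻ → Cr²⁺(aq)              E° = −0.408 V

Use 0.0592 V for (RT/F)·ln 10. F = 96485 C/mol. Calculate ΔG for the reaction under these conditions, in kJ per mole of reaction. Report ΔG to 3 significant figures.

The standard cell potential is +0.790 − (−0.408) = +1.198 V, with n = 1 electron in the balanced equation.
Here Q = [Cr³⁺(aq)] / ([Ag⁺(aq)]·[Cr²⁺(aq)]) = 4.01 (log Q = 0.603), giving E = +1.198 − (0.0592/1)·(0.603) = +1.1623 V.
Finally ΔG = −nFE = −(1)(96485 C/mol)(+1.1623 V) = −112 kJ/mol.

−112 kJ/mol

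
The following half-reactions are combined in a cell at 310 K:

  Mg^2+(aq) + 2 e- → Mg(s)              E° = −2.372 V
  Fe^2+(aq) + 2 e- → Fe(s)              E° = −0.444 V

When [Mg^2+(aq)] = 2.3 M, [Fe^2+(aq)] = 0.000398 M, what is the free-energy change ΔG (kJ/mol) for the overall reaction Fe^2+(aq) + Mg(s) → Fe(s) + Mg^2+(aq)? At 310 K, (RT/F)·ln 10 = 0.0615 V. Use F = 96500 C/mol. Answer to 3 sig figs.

−350 kJ/mol

The standard cell potential is −0.444 − (−2.372) = +1.928 V, with n = 2 electrons in the balanced equation.
The reaction quotient is [Mg^2+(aq)] / [Fe^2+(aq)] = 5.78×10^3; by Nernst, E = +1.928 − (0.0615/2)(3.762) = +1.8123 V.
Then ΔG = −nFE = −2 × 96500 × +1.8123 J/mol = −350 kJ/mol.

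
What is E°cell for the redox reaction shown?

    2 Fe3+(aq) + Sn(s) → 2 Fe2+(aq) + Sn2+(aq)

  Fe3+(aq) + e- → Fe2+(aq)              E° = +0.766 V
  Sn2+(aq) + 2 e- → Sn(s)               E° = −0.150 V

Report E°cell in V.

Fe3+(aq) gains electrons, so the Fe³⁺/Fe²⁺ couple is the cathode; the Sn²⁺/Sn couple is the anode.
E°cell = E°(cathode) − E°(anode) = +0.766 − (−0.150) = +0.916 V.

+0.916 V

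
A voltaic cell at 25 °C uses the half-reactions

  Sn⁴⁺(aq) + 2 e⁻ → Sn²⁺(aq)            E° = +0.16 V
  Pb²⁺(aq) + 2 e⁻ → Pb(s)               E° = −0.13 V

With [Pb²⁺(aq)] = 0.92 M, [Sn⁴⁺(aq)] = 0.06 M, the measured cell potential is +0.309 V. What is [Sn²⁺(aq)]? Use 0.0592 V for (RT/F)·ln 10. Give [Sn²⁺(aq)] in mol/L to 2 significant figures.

With Sn⁴⁺/Sn²⁺ at the cathode and Pb²⁺/Pb at the anode, E°cell = +0.16 − (−0.13) = +0.29 V (n = 2).
Since E = E° − (0.0592/n)·log Q, log Q = n(E° − E)/0.0592 = −0.642.
Balancing electrons gives Sn⁴⁺(aq) + Pb(s) → Sn²⁺(aq) + Pb²⁺(aq); thus Q = ([Sn²⁺(aq)]·[Pb²⁺(aq)]) / [Sn⁴⁺(aq)].
Substituting the known concentrations and solving, log [Sn²⁺(aq)] = −1.828 and [Sn²⁺(aq)] = 0.015 M.

0.015 M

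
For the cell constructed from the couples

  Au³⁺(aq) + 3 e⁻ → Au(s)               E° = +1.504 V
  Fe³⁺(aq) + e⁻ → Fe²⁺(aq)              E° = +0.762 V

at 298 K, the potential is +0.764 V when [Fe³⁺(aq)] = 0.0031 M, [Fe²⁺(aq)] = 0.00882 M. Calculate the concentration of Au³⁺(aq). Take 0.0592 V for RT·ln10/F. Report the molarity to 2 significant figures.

0.57 M

With Au³⁺/Au at the cathode and Fe³⁺/Fe²⁺ at the anode, E°cell = +1.504 − (+0.762) = +0.742 V (n = 3).
Since E = E° − (0.0592/n)·log Q, log Q = n(E° − E)/0.0592 = −1.115.
The balanced reaction is Au³⁺(aq) + 3 Fe²⁺(aq) → Au(s) + 3 Fe³⁺(aq), so Q = [Fe³⁺(aq)]^3 / ([Au³⁺(aq)]·[Fe²⁺(aq)]^3).
Substituting the known concentrations and solving, log [Au³⁺(aq)] = −0.247 and [Au³⁺(aq)] = 0.57 M.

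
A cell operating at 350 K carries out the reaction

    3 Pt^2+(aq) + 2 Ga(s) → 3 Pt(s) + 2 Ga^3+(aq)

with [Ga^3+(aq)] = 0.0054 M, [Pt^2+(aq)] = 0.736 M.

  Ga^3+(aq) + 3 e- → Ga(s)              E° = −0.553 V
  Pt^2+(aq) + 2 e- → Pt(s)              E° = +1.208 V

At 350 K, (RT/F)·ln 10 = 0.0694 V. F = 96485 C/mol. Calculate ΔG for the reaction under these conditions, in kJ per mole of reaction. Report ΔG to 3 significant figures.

−1050 kJ/mol

With Pt²⁺/Pt reduced at the cathode, E°cell = +1.208 − (−0.553) = +1.761 V and n = 6.
Q = [Ga^3+(aq)]^2 / [Pt^2+(aq)]^3 = 7.31×10^−5, so log Q = −4.136 and E = +1.761 − (0.0694/6)(−4.136) = +1.8088 V.
Finally ΔG = −nFE = −(6)(96485 C/mol)(+1.8088 V) = −1050 kJ/mol.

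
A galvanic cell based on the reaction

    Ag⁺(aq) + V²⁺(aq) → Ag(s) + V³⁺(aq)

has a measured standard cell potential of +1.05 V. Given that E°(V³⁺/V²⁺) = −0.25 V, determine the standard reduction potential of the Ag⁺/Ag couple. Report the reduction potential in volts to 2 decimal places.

In the reaction as written the Ag⁺/Ag couple is reduced (cathode) and V³⁺/V²⁺ is oxidized (anode), so E°cell = E°(Ag⁺/Ag) − E°(V³⁺/V²⁺).
E°(Ag⁺/Ag) = E°cell + E°(anode) = +1.05 + (−0.25) = +0.80 V.

+0.80 V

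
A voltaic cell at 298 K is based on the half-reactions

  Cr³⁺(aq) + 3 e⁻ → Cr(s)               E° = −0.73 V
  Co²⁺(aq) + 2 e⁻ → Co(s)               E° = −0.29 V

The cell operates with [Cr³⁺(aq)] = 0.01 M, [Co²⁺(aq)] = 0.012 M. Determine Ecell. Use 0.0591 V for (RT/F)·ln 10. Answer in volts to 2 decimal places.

+0.42 V

Since E°(Co²⁺/Co) > E°(Cr³⁺/Cr), Co²⁺/Co serves as the cathode.
The standard potential is −0.29 − (−0.73) = +0.44 V and the balanced reaction transfers n = 6 electrons.
For the overall reaction 3 Co²⁺(aq) + 2 Cr(s) → 3 Co(s) + 2 Cr³⁺(aq), Q = [Cr³⁺(aq)]^2 / [Co²⁺(aq)]^3 = 57.9, giving log Q = 1.762.
Applying E = E° − (RT ln10/nF)·log Q gives +0.44 − (0.0591/6)(1.762) = +0.42 V.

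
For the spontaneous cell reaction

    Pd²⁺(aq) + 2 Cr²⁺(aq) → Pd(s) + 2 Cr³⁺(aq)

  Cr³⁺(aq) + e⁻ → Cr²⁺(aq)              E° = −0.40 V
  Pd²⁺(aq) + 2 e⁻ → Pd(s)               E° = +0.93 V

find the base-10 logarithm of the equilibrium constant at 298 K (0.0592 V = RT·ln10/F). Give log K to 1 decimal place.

The Pd²⁺/Pd couple is reduced (cathode); E°cell = +0.93 − (−0.40) = +1.33 V with n = 2.
At equilibrium E = 0, so log K = nE°cell / 0.0592 = (2)(+1.33) / 0.0592 = 44.9.

log K = 44.9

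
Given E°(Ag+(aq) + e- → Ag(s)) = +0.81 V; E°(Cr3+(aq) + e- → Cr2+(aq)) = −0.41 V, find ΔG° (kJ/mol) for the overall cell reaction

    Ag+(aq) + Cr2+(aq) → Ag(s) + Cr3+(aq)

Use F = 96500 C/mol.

In the reaction as written Ag+(aq) is reduced, so the Ag⁺/Ag couple is the cathode and Cr³⁺/Cr²⁺ is the anode.
E°cell = +0.81 − (−0.41) = +1.22 V; balancing electrons gives n = 1.
ΔG° = −nFE°cell = −(1)(96500)(+1.22) J/mol = −118 kJ/mol.

−118 kJ/mol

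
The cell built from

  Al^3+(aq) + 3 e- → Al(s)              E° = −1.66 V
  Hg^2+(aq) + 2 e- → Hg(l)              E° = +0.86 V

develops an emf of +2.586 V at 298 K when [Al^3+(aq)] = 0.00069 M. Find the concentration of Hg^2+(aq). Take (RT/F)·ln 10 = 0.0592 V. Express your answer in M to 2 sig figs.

Hg²⁺/Hg is the cathode (higher E°); E°cell = +0.86 − (−1.66) = +2.52 V with n = 6.
Since E = E° − (0.0592/n)·log Q, log Q = n(E° − E)/0.0592 = −6.689.
The balanced reaction is 3 Hg^2+(aq) + 2 Al(s) → 3 Hg(l) + 2 Al^3+(aq), so Q = [Al^3+(aq)]^2 / [Hg^2+(aq)]^3.
Solving for the unknown gives log [Hg^2+(aq)] = 0.122, so [Hg^2+(aq)] ≈ 1.3 M.

1.3 M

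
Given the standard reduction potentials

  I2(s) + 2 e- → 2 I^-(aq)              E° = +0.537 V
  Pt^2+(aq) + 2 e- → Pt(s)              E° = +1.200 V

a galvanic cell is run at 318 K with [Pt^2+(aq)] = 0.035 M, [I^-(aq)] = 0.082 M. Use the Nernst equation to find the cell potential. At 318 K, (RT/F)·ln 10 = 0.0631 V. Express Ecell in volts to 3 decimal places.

Since E°(Pt²⁺/Pt) > E°(I₂/I⁻), Pt²⁺/Pt serves as the cathode.
E°cell = +1.200 − (+0.537) = +0.663 V, with n = 2 electrons transferred.
For the overall reaction Pt^2+(aq) + 2 I^-(aq) → Pt(s) + I2(s), Q = 1 / ([Pt^2+(aq)]·[I^-(aq)]^2) = 4.25×10^3, giving log Q = 3.628.
E = E° − (0.0631/n)·log Q = +0.663 − (0.0631/2)(3.628) = +0.549 V.

+0.549 V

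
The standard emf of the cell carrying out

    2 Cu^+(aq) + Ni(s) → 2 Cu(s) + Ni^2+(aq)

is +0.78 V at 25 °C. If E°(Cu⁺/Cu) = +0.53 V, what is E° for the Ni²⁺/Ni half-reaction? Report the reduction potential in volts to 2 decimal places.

In the reaction as written the Cu⁺/Cu couple is reduced (cathode) and Ni²⁺/Ni is oxidized (anode), so E°cell = E°(Cu⁺/Cu) − E°(Ni²⁺/Ni).
E°(Ni²⁺/Ni) = E°(cathode) − E°cell = +0.53 − (+0.78) = −0.25 V.

−0.25 V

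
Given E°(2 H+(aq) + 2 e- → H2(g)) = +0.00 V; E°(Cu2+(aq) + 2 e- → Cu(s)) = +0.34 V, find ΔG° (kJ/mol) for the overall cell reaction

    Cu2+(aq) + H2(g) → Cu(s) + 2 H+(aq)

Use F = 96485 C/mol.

−65.6 kJ/mol

In the reaction as written Cu2+(aq) is reduced, so the Cu²⁺/Cu couple is the cathode and 2H⁺/H₂ is the anode.
E°cell = +0.34 − (+0.00) = +0.34 V; balancing electrons gives n = 2.
ΔG° = −nFE°cell = −(2)(96485)(+0.34) J/mol = −65.6 kJ/mol.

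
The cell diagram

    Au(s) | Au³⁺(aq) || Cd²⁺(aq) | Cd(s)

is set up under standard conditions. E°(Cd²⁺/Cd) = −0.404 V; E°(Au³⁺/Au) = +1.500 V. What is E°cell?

−1.904 V

By convention the left-hand electrode in cell notation is the anode (oxidation) and the right-hand electrode is the cathode (reduction).
E°cell = E°(right) − E°(left) = −0.404 − (+1.500) = −1.904 V.
The negative sign shows that, as written, the cell would require an external voltage to drive the reaction.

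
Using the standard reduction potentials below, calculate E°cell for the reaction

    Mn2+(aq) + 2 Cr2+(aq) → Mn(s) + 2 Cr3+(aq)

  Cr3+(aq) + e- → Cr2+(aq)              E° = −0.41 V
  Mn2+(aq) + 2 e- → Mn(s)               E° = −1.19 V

Mn2+(aq) gains electrons, so the Mn²⁺/Mn couple is the cathode; the Cr³⁺/Cr²⁺ couple is the anode.
E°cell = E°(cathode) − E°(anode) = −1.19 − (−0.41) = −0.78 V.
The negative E°cell means the reaction is non-spontaneous in the direction written.

−0.78 V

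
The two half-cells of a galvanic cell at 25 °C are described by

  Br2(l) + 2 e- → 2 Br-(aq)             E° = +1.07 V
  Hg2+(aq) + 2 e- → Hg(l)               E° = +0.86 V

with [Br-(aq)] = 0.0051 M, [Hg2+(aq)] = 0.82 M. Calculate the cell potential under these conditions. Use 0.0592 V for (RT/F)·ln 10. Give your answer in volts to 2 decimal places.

Br₂/Br⁻ is reduced (cathode, E° = +1.07 V) and Hg²⁺/Hg is oxidized (anode).
E°cell = E°cat − E°an = +1.07 − (+0.86) = +0.21 V; n = 2.
Balancing gives Br2(l) + Hg(l) → 2 Br-(aq) + Hg2+(aq); hence Q = [Br-(aq)]^2·[Hg2+(aq)] = 2.13×10^−5 (log Q = −4.671).
Applying E = E° − (RT ln10/nF)·log Q gives +0.21 − (0.0592/2)(−4.671) = +0.35 V.

+0.35 V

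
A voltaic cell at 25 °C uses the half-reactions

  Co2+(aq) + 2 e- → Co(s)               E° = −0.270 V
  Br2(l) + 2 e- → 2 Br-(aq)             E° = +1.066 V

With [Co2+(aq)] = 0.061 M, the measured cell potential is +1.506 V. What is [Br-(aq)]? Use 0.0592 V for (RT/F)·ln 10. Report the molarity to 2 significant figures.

With Br₂/Br⁻ at the cathode and Co²⁺/Co at the anode, E°cell = +1.066 − (−0.270) = +1.336 V (n = 2).
From the Nernst equation, log Q = n(E° − E)/0.0592 = 2·(+1.336 − (+1.506))/0.0592 = −5.743.
For Br2(l) + Co(s) → 2 Br-(aq) + Co2+(aq), the reaction quotient is Q = [Br-(aq)]^2·[Co2+(aq)].
Substituting the known concentrations and solving, log [Br-(aq)] = −2.264 and [Br-(aq)] = 0.0054 M.

0.0054 M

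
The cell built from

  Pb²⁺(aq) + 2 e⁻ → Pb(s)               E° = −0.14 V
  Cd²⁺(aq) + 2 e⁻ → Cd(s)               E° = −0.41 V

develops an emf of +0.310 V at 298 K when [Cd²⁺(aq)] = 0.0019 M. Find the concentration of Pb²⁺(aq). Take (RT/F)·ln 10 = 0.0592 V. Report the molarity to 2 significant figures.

Pb²⁺/Pb is the cathode (higher E°); E°cell = −0.14 − (−0.41) = +0.27 V with n = 2.
Since E = E° − (0.0592/n)·log Q, log Q = n(E° − E)/0.0592 = −1.351.
Balancing electrons gives Pb²⁺(aq) + Cd(s) → Pb(s) + Cd²⁺(aq); thus Q = [Cd²⁺(aq)] / [Pb²⁺(aq)].
Solving for the unknown gives log [Pb²⁺(aq)] = −1.370, so [Pb²⁺(aq)] ≈ 0.043 M.

0.043 M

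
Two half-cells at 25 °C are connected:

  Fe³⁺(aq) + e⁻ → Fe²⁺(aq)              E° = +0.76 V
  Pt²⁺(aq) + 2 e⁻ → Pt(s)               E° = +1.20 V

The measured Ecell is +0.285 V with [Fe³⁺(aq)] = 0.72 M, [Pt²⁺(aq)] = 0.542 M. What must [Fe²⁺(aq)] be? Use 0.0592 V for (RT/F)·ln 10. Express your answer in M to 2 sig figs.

Pt²⁺/Pt is the cathode (higher E°); E°cell = +1.20 − (+0.76) = +0.44 V with n = 2.
Since E = E° − (0.0592/n)·log Q, log Q = n(E° − E)/0.0592 = 5.236.
Balancing electrons gives Pt²⁺(aq) + 2 Fe²⁺(aq) → Pt(s) + 2 Fe³⁺(aq); thus Q = [Fe³⁺(aq)]^2 / ([Pt²⁺(aq)]·[Fe²⁺(aq)]^2).
Isolating [Fe²⁺(aq)] in Q = 10^{5.236} yields log [Fe²⁺(aq)] = −2.628, i.e. 0.0024 M.

0.0024 M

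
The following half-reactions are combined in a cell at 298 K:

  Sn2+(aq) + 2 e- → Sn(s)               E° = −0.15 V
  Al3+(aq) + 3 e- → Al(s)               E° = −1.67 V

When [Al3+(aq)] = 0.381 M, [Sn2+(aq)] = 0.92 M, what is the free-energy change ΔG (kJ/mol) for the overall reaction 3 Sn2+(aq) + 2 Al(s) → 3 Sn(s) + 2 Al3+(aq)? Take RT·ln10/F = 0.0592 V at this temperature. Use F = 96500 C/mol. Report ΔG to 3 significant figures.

−884 kJ/mol

E°cell = −0.15 − (−1.67) = +1.52 V; the balanced reaction transfers n = 6 electrons.
The reaction quotient is [Al3+(aq)]^2 / [Sn2+(aq)]^3 = 0.186; by Nernst, E = +1.52 − (0.0592/6)(−0.730) = +1.5272 V.
ΔG = −nFE = −(6)(96500)(+1.5272) J/mol = −884 kJ/mol.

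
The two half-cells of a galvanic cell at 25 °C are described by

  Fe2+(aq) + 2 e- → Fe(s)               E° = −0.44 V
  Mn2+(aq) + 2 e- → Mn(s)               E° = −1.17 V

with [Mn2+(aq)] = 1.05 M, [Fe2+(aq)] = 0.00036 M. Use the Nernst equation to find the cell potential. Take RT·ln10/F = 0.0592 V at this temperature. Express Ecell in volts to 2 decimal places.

Fe²⁺/Fe is reduced (cathode, E° = −0.44 V) and Mn²⁺/Mn is oxidized (anode).
E°cell = E°cat − E°an = −0.44 − (−1.17) = +0.73 V; n = 2.
The balanced reaction is Fe2+(aq) + Mn(s) → Fe(s) + Mn2+(aq), so Q = [Mn2+(aq)] / [Fe2+(aq)] = 2.92×10^3 and log Q = 3.465.
Applying E = E° − (RT ln10/nF)·log Q gives +0.73 − (0.0592/2)(3.465) = +0.63 V.

+0.63 V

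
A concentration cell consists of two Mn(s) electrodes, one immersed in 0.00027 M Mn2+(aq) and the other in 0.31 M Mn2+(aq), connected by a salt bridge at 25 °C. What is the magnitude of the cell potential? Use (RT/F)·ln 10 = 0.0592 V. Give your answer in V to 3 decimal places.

For a concentration cell E°cell = 0, since both electrodes use the same couple.
The compartment with the higher Mn2+(aq) concentration (0.31 M) acts as the cathode; ions are reduced there and produced at the dilute (0.00027 M) anode.
With n = 2, Ecell = −(0.0592/2)·log([dilute]/[conc]) = −(0.0592/2)·log(0.00027/0.31) = +0.091 V.

0.091 V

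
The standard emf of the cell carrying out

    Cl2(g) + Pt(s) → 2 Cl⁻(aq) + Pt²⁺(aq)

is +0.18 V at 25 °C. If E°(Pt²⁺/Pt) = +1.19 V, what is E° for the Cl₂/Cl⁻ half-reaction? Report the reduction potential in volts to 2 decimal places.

In the reaction as written the Cl₂/Cl⁻ couple is reduced (cathode) and Pt²⁺/Pt is oxidized (anode), so E°cell = E°(Cl₂/Cl⁻) − E°(Pt²⁺/Pt).
E°(Cl₂/Cl⁻) = E°cell + E°(anode) = +0.18 + (+1.19) = +1.37 V.

+1.37 V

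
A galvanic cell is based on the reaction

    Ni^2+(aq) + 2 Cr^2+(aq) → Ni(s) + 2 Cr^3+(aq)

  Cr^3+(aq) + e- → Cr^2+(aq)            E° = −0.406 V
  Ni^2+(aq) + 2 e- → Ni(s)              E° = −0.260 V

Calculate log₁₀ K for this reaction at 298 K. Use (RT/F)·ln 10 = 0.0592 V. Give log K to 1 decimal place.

log K = 4.9

The Ni²⁺/Ni couple is reduced (cathode); E°cell = −0.260 − (−0.406) = +0.146 V with n = 2.
At equilibrium E = 0, so log K = nE°cell / 0.0592 = (2)(+0.146) / 0.0592 = 4.9.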